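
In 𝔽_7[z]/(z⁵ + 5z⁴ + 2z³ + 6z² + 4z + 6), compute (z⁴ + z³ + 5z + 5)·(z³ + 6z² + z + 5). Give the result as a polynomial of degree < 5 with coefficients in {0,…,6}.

Multiply in 𝔽_7[z]: (z⁴ + z³ + 5z + 5)·(z³ + 6z² + z + 5) = z⁷ + 4z⁴ + 5z³ + 2z + 4.
Reduce using z⁵ ≡ 2z⁴ + 5z³ + z² + 3z + 1 (mod z⁵ + 5z⁴ + 2z³ + 6z² + 4z + 6).
Reduced: 5z⁴ + 6z³ + 2z² + 3z + 6.

5z^4 + 6z^3 + 2z^2 + 3z + 6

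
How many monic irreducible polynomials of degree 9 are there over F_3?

2184

x^(3^9) − x is the product of all monic irreducibles of degree dividing 9; Möbius inversion gives N = (1/9) Σ μ(9/d)·3^d.
Divisors of 9: 1, 3, 9; μ(9/d) for each: 0, -1, 1.
Σ = − 3^3 + 3^9 = 19656.
N = 19656/9 = 2184.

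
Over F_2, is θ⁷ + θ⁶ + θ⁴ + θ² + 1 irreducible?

Write f(θ) = θ⁷ + θ⁶ + θ⁴ + θ² + 1.
Check for roots in F_2: f(0) = 1; f(1) = 1.
No roots, so no linear factors.
Monic irreducibles of degree 2 over GF(2): θ² + θ + 1.
None of them divide f (all give nonzero remainder).
Monic irreducibles of degree 3 over GF(2): θ³ + θ + 1, θ³ + θ² + 1.
None of them divide f (all give nonzero remainder).
No irreducible factor of degree ≤ 3 exists, so f is irreducible over GF(2).

Yes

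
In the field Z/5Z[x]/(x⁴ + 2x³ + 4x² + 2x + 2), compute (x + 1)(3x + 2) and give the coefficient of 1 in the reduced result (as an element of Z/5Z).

Multiply in Z/5Z[x]: (x + 1)·(3x + 2) = 3x² + 2.
Reduced: 3x² + 2.

2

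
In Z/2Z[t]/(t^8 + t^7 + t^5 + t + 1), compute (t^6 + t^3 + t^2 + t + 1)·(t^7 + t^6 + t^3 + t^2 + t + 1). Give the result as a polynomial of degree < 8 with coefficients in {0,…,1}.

Multiply in Z/2Z[t]: (t^6 + t^3 + t^2 + t + 1)·(t^7 + t^6 + t^3 + t^2 + t + 1) = t^13 + t^12 + t^10 + t^9 + t^8 + t^7 + t^6 + t^4 + t^2 + 1.
Reduce using t^8 ≡ t^7 + t^5 + t + 1 (mod t^8 + t^7 + t^5 + t + 1).
Reduced: t^7 + t^6 + t^5 + t^4 + t + 1.

t^7 + t^6 + t^5 + t^4 + t + 1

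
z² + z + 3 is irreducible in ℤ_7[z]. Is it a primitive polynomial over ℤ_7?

Yes

Write f(z) = z² + z + 3.
|GF(7^2)^×| = 7^2 − 1 = 48. Prime factorization: 48 = 2^4·3.
f is primitive ⇔ z has order 48 in GF(7)[z]/(f), i.e. z^(48/q) ≠ 1 for each prime q | 48.
z^(24) mod f = 6.
z^(16) mod f = 2.
None equal 1, so z has full order 48; f is primitive.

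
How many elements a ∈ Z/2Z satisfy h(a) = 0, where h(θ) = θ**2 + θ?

2

Evaluate at each of the 2 elements of Z/2Z:
h(0) = 0 → root; h(1) = 0 → root.
Roots: {0, 1}.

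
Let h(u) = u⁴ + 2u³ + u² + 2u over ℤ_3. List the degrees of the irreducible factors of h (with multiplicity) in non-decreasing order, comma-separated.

1, 1, 2

Roots in ℤ_3: h(0) = 0 → root; h(1) = 0 → root; h(2) = 1.
Linear factors from roots: (u), (u + 2).
Complete factorization: h(u) = (u)·(u + 2)·(u² + 1).
Factor degrees with multiplicity: 1 + 1 + 2 = 4.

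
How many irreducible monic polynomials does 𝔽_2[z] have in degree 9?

56

The number of monic irreducibles of degree 9 over GF(2) is (1/9)·Σ_{d∣9} μ(9/d) 2^d.
Divisors of 9: 1, 3, 9; μ(9/d) for each: 0, -1, 1.
Σ = − 2^3 + 2^9 = 504.
N = 504/9 = 56.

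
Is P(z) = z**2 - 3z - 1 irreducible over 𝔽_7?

Check for roots in 𝔽_7: P(0) = 6; P(1) = 4; P(2) = 4; P(3) = 6; P(4) = 3; P(5) = 2; P(6) = 3.
No roots. A degree-2 polynomial over a field with no linear factor is irreducible.

Yes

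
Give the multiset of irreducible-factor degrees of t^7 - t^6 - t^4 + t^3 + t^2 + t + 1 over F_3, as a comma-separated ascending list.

1, 1, 1, 4

Write g(t) = t^7 - t^6 - t^4 + t^3 + t^2 + t + 1.
Roots in F_3: g(0) = 1; g(1) = 0 → root; g(2) = 0 → root.
Linear factors from roots: (t - 1), (t + 1).
Complete factorization: g(t) = (t + 1)·(t - 1)^2·(t^4 + t^2 - t + 1).
Factor degrees with multiplicity: 1 + 1 + 1 + 4 = 7.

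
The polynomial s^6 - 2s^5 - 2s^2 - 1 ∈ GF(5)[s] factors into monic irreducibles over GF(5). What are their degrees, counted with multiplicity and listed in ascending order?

1, 2, 3

Write f(s) = s^6 - 2s^5 - 2s^2 - 1.
Roots in GF(5): f(0) = 4; f(1) = 1; f(2) = 1; f(3) = 4; f(4) = 0 → root.
Linear factors from roots: (s + 1).
Complete factorization: f(s) = (s + 1)·(s^2 - s + 1)·(s^3 - 2s^2 - 1).
Factor degrees with multiplicity: 1 + 2 + 3 = 6.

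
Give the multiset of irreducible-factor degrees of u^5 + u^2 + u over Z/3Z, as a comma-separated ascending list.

Write h(u) = u^5 + u^2 + u.
Roots in Z/3Z: h(0) = 0 → root; h(1) = 0 → root; h(2) = 2.
Linear factors from roots: (u), (u - 1).
Complete factorization: h(u) = (u)·(u - 1)·(u^3 + u^2 + u - 1).
Factor degrees with multiplicity: 1 + 1 + 3 = 5.

1, 1, 3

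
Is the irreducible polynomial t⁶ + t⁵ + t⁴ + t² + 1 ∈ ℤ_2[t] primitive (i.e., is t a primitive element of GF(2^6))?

No

Write f(t) = t⁶ + t⁵ + t⁴ + t² + 1.
|GF(2^6)^×| = 2^6 − 1 = 63. Prime factorization: 63 = 3^2·7.
f is primitive ⇔ t has order 63 in GF(2)[t]/(f), i.e. t^(63/q) ≠ 1 for each prime q | 63.
t^(21) mod f = 1
t^(9) mod f = t³ + 1.
Since t^(21) = 1, the order of t divides 21 < 63; not primitive.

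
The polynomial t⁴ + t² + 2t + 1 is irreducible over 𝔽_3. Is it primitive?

No

Write f(t) = t⁴ + t² + 2t + 1.
|GF(3^4)^×| = 3^4 − 1 = 80. Prime factorization: 80 = 2^4·5.
f is primitive ⇔ t has order 80 in GF(3)[t]/(f), i.e. t^(80/q) ≠ 1 for each prime q | 80.
t^(40) mod f = 1
t^(16) mod f = 2t³ + 2.
Since t^(40) = 1, the order of t divides 40 < 80; not primitive.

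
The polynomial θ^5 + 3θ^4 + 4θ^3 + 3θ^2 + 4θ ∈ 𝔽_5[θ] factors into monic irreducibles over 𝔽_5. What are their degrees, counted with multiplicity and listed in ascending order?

1, 1, 3

Write f(θ) = θ^5 + 3θ^4 + 4θ^3 + 3θ^2 + 4θ.
Roots in 𝔽_5: f(0) = 0 → root; f(1) = 0 → root; f(2) = 2; f(3) = 3; f(4) = 2.
Linear factors from roots: (θ), (θ + 4).
Complete factorization: f(θ) = (θ)·(θ + 4)·(θ^3 + 4θ^2 + 3θ + 1).
Factor degrees with multiplicity: 1 + 1 + 3 = 5.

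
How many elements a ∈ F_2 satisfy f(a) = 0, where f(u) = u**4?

1

Evaluate at each of the 2 elements of F_2:
f(0) = 0 → root; f(1) = 1.
Roots: {0}.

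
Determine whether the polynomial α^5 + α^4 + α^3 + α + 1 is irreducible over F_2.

Write h(α) = α^5 + α^4 + α^3 + α + 1.
Check for roots in F_2: h(0) = 1; h(1) = 1.
No roots, so no linear factors.
Monic irreducibles of degree 2 over GF(2): α^2 + α + 1.
None of them divide h (all give nonzero remainder).
No irreducible factor of degree ≤ 2 exists, so h is irreducible over GF(2).

Yes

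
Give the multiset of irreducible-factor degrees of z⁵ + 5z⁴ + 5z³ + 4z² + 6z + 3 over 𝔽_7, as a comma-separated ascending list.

Write h(z) = z⁵ + 5z⁴ + 5z³ + 4z² + 6z + 3.
Linear factors from roots: (z + 4), (z + 1).
Complete factorization: h(z) = (z + 1)·(z + 4)·(z³ + z + 6).
Factor degrees with multiplicity: 1 + 1 + 3 = 5.

1, 1, 3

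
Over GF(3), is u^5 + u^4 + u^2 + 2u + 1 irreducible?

No

Write g(u) = u^5 + u^4 + u^2 + 2u + 1.
Check for roots in GF(3): g(0) = 1; g(1) = 0 → root; g(2) = 0 → root.
g(1) = 0, so (u − 1) divides g(u); g is reducible.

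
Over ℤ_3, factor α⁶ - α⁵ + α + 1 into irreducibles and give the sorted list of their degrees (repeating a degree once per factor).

2, 2, 2

Write f(α) = α⁶ - α⁵ + α + 1.
Roots in ℤ_3: f(0) = 1; f(1) = 2; f(2) = 2.
Complete factorization: f(α) = (α² + 1)·(α² + α - 1)^2.
Factor degrees with multiplicity: 2 + 2 + 2 = 6.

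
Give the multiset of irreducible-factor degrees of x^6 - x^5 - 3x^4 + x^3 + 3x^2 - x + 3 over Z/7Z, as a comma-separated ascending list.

Write f(x) = x^6 - x^5 - 3x^4 + x^3 + 3x^2 - x + 3.
Linear factors from roots: (x + 3).
Complete factorization: f(x) = (x + 3)·(x^2 + 2x + 2)·(x^3 + x^2 - 2x - 3).
Factor degrees with multiplicity: 1 + 2 + 3 = 6.

1, 2, 3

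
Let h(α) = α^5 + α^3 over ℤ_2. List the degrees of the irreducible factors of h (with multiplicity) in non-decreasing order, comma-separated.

Roots in ℤ_2: h(0) = 0 → root; h(1) = 0 → root.
Linear factors from roots: (α), (α + 1).
Complete factorization: h(α) = (α + 1)^2·(α)^3.
Factor degrees with multiplicity: 1 + 1 + 1 + 1 + 1 = 5.

1, 1, 1, 1, 1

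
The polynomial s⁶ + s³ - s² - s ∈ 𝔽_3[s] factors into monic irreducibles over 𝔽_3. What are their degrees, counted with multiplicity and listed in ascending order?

Write g(s) = s⁶ + s³ - s² - s.
Roots in 𝔽_3: g(0) = 0 → root; g(1) = 0 → root; g(2) = 0 → root.
Linear factors from roots: (s), (s - 1), (s + 1).
Complete factorization: g(s) = (s)·(s + 1)·(s - 1)^2·(s² + s - 1).
Factor degrees with multiplicity: 1 + 1 + 1 + 1 + 2 = 6.

1, 1, 1, 1, 2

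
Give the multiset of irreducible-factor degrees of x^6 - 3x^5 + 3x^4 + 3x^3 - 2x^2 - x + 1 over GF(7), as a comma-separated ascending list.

6

Write f(x) = x^6 - 3x^5 + 3x^4 + 3x^3 - 2x^2 - x + 1.
Complete factorization: f(x) = (x^6 - 3x^5 + 3x^4 + 3x^3 - 2x^2 - x + 1).
Factor degrees with multiplicity: 6 = 6.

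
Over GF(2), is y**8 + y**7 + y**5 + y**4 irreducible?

No

Write m(y) = y**8 + y**7 + y**5 + y**4.
Check for roots in GF(2): m(0) = 0 → root; m(1) = 0 → root.
m(0) = 0, so (y) divides m(y); m is reducible.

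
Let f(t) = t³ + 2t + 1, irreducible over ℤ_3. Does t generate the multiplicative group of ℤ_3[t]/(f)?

Yes

|GF(3^3)^×| = 3^3 − 1 = 26. Prime factorization: 26 = 2·13.
f is primitive ⇔ t has order 26 in GF(3)[t]/(f), i.e. t^(26/q) ≠ 1 for each prime q | 26.
t^(13) mod f = 2.
t^(2) mod f = t².
None equal 1, so t has full order 26; f is primitive.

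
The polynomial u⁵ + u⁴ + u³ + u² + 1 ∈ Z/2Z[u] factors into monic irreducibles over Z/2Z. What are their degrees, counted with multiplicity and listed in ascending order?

5

Write h(u) = u⁵ + u⁴ + u³ + u² + 1.
Roots in Z/2Z: h(0) = 1; h(1) = 1.
Complete factorization: h(u) = (u⁵ + u⁴ + u³ + u² + 1).
Factor degrees with multiplicity: 5 = 5.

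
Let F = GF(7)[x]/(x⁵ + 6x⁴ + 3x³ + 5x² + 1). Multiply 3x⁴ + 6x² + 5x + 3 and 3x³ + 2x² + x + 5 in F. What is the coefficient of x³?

0

Multiply in GF(7)[x]: (3x⁴ + 6x² + 5x + 3)·(3x³ + 2x² + x + 5) = 2x⁷ + 6x⁶ + 4x³ + 6x² + 1.
Reduce using x⁵ ≡ x⁴ + 4x³ + 2x² + 6 (mod x⁵ + 6x⁴ + 3x³ + 5x² + 1).
Reduced: 3x⁴ + x² + 6x + 6.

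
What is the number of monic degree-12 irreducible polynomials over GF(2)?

335

The number of monic irreducibles of degree 12 over GF(2) is (1/12)·Σ_{d∣12} μ(12/d) 2^d.
Divisors of 12: 1, 2, 3, 4, 6, 12; μ(12/d) for each: 0, 1, 0, -1, -1, 1.
Σ = 2^2 − 2^4 − 2^6 + 2^12 = 4020.
N = 4020/12 = 335.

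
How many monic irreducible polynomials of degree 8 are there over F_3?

810

Gauss's count: N_{3}(8) = (1/8) Σ_{d|8} μ(8/d)·3^d.
Divisors of 8: 1, 2, 4, 8; μ(8/d) for each: 0, 0, -1, 1.
Σ = − 3^4 + 3^8 = 6480.
N = 6480/8 = 810.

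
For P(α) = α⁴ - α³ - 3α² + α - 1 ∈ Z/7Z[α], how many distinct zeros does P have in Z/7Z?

Evaluate at each of the 7 elements of Z/7Z:
P(0) = 6; P(1) = 4; P(2) = 4; P(3) = 1; P(4) = 0 → root; P(5) = 2; P(6) = 4.
Roots: {4}.

1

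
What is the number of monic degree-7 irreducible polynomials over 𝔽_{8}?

The number of monic irreducibles of degree 7 over GF(8) is (1/7)·Σ_{d∣7} μ(7/d) 8^d.
Divisors of 7: 1, 7; μ(7/d) for each: -1, 1.
Σ = − 8^1 + 8^7 = 2097144.
N = 2097144/7 = 299592.

299592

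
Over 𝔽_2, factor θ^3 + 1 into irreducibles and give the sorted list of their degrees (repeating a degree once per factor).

Write h(θ) = θ^3 + 1.
Roots in 𝔽_2: h(0) = 1; h(1) = 0 → root.
Linear factors from roots: (θ + 1).
Complete factorization: h(θ) = (θ + 1)·(θ^2 + θ + 1).
Factor degrees with multiplicity: 1 + 2 = 3.

1, 2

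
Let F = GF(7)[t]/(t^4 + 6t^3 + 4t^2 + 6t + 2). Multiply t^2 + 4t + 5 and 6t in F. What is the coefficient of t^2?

3

Multiply in GF(7)[t]: (t^2 + 4t + 5)·(6t) = 6t^3 + 3t^2 + 2t.
Reduced: 6t^3 + 3t^2 + 2t.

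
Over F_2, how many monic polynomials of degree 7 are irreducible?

18

Gauss's count: N_{2}(7) = (1/7) Σ_{d|7} μ(7/d)·2^d.
Divisors of 7: 1, 7; μ(7/d) for each: -1, 1.
Σ = − 2^1 + 2^7 = 126.
N = 126/7 = 18.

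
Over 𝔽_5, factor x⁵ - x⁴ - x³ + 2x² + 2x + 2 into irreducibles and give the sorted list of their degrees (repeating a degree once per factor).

1, 4

Write h(x) = x⁵ - x⁴ - x³ + 2x² + 2x + 2.
Roots in 𝔽_5: h(0) = 2; h(1) = 0 → root; h(2) = 2; h(3) = 1; h(4) = 1.
Linear factors from roots: (x - 1).
Complete factorization: h(x) = (x - 1)·(x⁴ - x² + x - 2).
Factor degrees with multiplicity: 1 + 4 = 5.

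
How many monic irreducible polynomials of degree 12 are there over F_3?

The number of monic irreducibles of degree 12 over GF(3) is (1/12)·Σ_{d∣12} μ(12/d) 3^d.
Divisors of 12: 1, 2, 3, 4, 6, 12; μ(12/d) for each: 0, 1, 0, -1, -1, 1.
Σ = 3^2 − 3^4 − 3^6 + 3^12 = 530640.
N = 530640/12 = 44220.

44220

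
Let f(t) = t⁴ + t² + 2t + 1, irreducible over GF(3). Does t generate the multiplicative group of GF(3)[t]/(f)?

|GF(3^4)^×| = 3^4 − 1 = 80. Prime factorization: 80 = 2^4·5.
f is primitive ⇔ t has order 80 in GF(3)[t]/(f), i.e. t^(80/q) ≠ 1 for each prime q | 80.
t^(40) mod f = 1
t^(16) mod f = 2t³ + 2.
Since t^(40) = 1, the order of t divides 40 < 80; not primitive.

No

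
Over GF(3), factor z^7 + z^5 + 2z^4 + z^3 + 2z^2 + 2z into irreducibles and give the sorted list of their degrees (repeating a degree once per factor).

Write f(z) = z^7 + z^5 + 2z^4 + z^3 + 2z^2 + 2z.
Roots in GF(3): f(0) = 0 → root; f(1) = 0 → root; f(2) = 2.
Linear factors from roots: (z), (z + 2).
Complete factorization: f(z) = (z)·(z + 2)·(z^2 + 2z + 2)·(z^3 + 2z^2 + 2z + 2).
Factor degrees with multiplicity: 1 + 1 + 2 + 3 = 7.

1, 1, 2, 3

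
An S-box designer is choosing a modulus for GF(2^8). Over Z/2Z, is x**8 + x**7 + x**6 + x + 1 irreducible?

Yes

Write g(x) = x**8 + x**7 + x**6 + x + 1.
Check for roots in Z/2Z: g(0) = 1; g(1) = 1.
No roots, so no linear factors.
Monic irreducibles of degree 2 over GF(2): x**2 + x + 1.
None of them divide g (all give nonzero remainder).
Monic irreducibles of degree 3 over GF(2): x**3 + x + 1, x**3 + x**2 + 1.
None of them divide g (all give nonzero remainder).
Monic irreducibles of degree 4 over GF(2): x**4 + x + 1, x**4 + x**3 + 1, x**4 + x**3 + x**2 + x + 1.
None of them divide g (all give nonzero remainder).
No irreducible factor of degree ≤ 4 exists, so g is irreducible over GF(2).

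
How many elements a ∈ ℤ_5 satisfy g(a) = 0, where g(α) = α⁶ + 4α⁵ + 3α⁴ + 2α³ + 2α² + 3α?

4

Evaluate at each of the 5 elements of ℤ_5:
g(0) = 0 → root; g(1) = 0 → root; g(2) = 0 → root; g(3) = 0 → root; g(4) = 2.
Roots: {0, 1, 2, 3}.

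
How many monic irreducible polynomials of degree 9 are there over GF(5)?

217000

The number of monic irreducibles of degree 9 over GF(5) is (1/9)·Σ_{d∣9} μ(9/d) 5^d.
Divisors of 9: 1, 3, 9; μ(9/d) for each: 0, -1, 1.
Σ = − 5^3 + 5^9 = 1953000.
N = 1953000/9 = 217000.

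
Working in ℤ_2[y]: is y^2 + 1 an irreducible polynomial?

Write m(y) = y^2 + 1.
Check for roots in ℤ_2: m(0) = 1; m(1) = 0 → root.
m(1) = 0, so (y − 1) divides m(y); m is reducible.

No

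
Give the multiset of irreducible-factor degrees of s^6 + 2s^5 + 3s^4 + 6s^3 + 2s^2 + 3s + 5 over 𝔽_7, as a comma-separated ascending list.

1, 1, 1, 3

Write f(s) = s^6 + 2s^5 + 3s^4 + 6s^3 + 2s^2 + 3s + 5.
Linear factors from roots: (s + 4), (s + 2), (s + 1).
Complete factorization: f(s) = (s + 1)·(s + 2)·(s + 4)·(s^3 + 2s^2 + 3s + 5).
Factor degrees with multiplicity: 1 + 1 + 1 + 3 = 6.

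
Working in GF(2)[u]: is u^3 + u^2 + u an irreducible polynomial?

No

Write h(u) = u^3 + u^2 + u.
Check for roots in GF(2): h(0) = 0 → root; h(1) = 1.
h(0) = 0, so (u) divides h(u); h is reducible.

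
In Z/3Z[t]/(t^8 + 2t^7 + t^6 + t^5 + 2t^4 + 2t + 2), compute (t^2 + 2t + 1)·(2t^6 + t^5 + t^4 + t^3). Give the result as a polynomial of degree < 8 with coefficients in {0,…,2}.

Multiply in Z/3Z[t]: (t^2 + 2t + 1)·(2t^6 + t^5 + t^4 + t^3) = 2t^8 + 2t^7 + 2t^6 + t^5 + t^3.
Reduce using t^8 ≡ t^7 + 2t^6 + 2t^5 + t^4 + t + 1 (mod t^8 + 2t^7 + t^6 + t^5 + 2t^4 + 2t + 2).
Reduced: t^7 + 2t^5 + 2t^4 + t^3 + 2t + 2.

t^7 + 2t^5 + 2t^4 + t^3 + 2t + 2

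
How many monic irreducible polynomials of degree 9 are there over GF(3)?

2184

The number of monic irreducibles of degree 9 over GF(3) is (1/9)·Σ_{d∣9} μ(9/d) 3^d.
Divisors of 9: 1, 3, 9; μ(9/d) for each: 0, -1, 1.
Σ = − 3^3 + 3^9 = 19656.
N = 19656/9 = 2184.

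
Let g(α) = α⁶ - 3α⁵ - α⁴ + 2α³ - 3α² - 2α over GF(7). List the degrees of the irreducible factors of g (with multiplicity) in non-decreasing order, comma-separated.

Linear factors from roots: (α), (α + 3), (α + 1).
Complete factorization: g(α) = (α)·(α + 3)·(α + 1)^2·(α² - α - 3).
Factor degrees with multiplicity: 1 + 1 + 1 + 1 + 2 = 6.

1, 1, 1, 1, 2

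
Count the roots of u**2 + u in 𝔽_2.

2

Write h(u) = u**2 + u.
Evaluate at each of the 2 elements of 𝔽_2:
h(0) = 0 → root; h(1) = 0 → root.
Roots: {0, 1}.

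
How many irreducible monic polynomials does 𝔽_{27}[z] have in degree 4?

132678

x^(27^4) − x is the product of all monic irreducibles of degree dividing 4; Möbius inversion gives N = (1/4) Σ μ(4/d)·27^d.
Divisors of 4: 1, 2, 4; μ(4/d) for each: 0, -1, 1.
Σ = − 27^2 + 27^4 = 530712.
N = 530712/4 = 132678.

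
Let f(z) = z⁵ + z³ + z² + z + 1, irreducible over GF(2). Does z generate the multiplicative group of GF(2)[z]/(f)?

|GF(2^5)^×| = 2^5 − 1 = 31. Prime factorization: 31 = 31.
f is primitive ⇔ z has order 31 in GF(2)[z]/(f), i.e. z^(31/q) ≠ 1 for each prime q | 31.
z^(1) mod f = z.
None equal 1, so z has full order 31; f is primitive.

Yes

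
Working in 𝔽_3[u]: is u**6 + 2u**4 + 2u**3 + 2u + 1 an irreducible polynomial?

No

Write m(u) = u**6 + 2u**4 + 2u**3 + 2u + 1.
Check for roots in 𝔽_3: m(0) = 1; m(1) = 2; m(2) = 0 → root.
m(2) = 0, so (u − 2) divides m(u); m is reducible.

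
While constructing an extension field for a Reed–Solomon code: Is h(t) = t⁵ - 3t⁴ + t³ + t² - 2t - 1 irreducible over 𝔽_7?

Check for roots in 𝔽_7: h(0) = 6; h(1) = 4; h(2) = 5; h(3) = 1; h(4) = 5; h(5) = 3; h(6) = 4.
No roots, so no linear factors.
Degree-2 irreducible divisors: test the 21 monic irreducibles of degree 2 over GF(7).
None of them divide h (all give nonzero remainder).
No irreducible factor of degree ≤ 2 exists, so h is irreducible over GF(7).

Yes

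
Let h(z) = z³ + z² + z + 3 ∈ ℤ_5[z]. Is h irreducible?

Check for roots in ℤ_5: h(0) = 3; h(1) = 1; h(2) = 2; h(3) = 2; h(4) = 2.
No roots. A degree-3 polynomial over a field with no linear factor is irreducible.

Yes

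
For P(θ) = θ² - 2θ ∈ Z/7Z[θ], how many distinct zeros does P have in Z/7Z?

2

Evaluate at each of the 7 elements of Z/7Z:
P(0) = 0 → root; P(1) = 6; P(2) = 0 → root; P(3) = 3; P(4) = 1; P(5) = 1; P(6) = 3.
Roots: {0, 2}.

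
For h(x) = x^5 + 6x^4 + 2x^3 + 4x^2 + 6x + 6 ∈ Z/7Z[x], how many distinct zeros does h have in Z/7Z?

Evaluate at each of the 7 elements of Z/7Z:
h(0) = 6; h(1) = 4; h(2) = 3; h(3) = 3; h(4) = 3; h(5) = 2; h(6) = 0 → root.
Roots: {6}.

1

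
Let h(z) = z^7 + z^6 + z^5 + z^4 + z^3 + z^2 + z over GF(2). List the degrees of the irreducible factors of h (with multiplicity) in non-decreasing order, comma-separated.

1, 3, 3

Roots in GF(2): h(0) = 0 → root; h(1) = 1.
Linear factors from roots: (z).
Complete factorization: h(z) = (z)·(z^3 + z + 1)·(z^3 + z^2 + 1).
Factor degrees with multiplicity: 1 + 3 + 3 = 7.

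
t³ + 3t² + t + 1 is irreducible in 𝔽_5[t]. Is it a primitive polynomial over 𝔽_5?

No

Write f(t) = t³ + 3t² + t + 1.
|GF(5^3)^×| = 5^3 − 1 = 124. Prime factorization: 124 = 2^2·31.
f is primitive ⇔ t has order 124 in GF(5)[t]/(f), i.e. t^(124/q) ≠ 1 for each prime q | 124.
t^(62) mod f = 1
t^(4) mod f = 3t² + 2t + 3.
Since t^(62) = 1, the order of t divides 62 < 124; not primitive.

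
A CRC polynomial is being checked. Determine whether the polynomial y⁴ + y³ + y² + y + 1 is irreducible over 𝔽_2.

Write g(y) = y⁴ + y³ + y² + y + 1.
Check for roots in 𝔽_2: g(0) = 1; g(1) = 1.
No roots, so no linear factors.
Monic irreducibles of degree 2 over GF(2): y² + y + 1.
None of them divide g (all give nonzero remainder).
No irreducible factor of degree ≤ 2 exists, so g is irreducible over GF(2).

Yes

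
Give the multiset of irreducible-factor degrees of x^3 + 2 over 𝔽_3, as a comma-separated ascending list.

Write h(x) = x^3 + 2.
Roots in 𝔽_3: h(0) = 2; h(1) = 0 → root; h(2) = 1.
Linear factors from roots: (x + 2).
Complete factorization: h(x) = (x + 2)^3.
Factor degrees with multiplicity: 1 + 1 + 1 = 3.

1, 1, 1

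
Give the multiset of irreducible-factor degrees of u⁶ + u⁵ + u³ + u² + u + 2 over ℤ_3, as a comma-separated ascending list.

6

Write h(u) = u⁶ + u⁵ + u³ + u² + u + 2.
Roots in ℤ_3: h(0) = 2; h(1) = 1; h(2) = 1.
Complete factorization: h(u) = (u⁶ + u⁵ + u³ + u² + u + 2).
Factor degrees with multiplicity: 6 = 6.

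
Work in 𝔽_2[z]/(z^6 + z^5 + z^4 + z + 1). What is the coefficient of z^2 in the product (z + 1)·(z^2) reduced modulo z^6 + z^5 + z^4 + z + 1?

Multiply in 𝔽_2[z]: (z + 1)·(z^2) = z^3 + z^2.
Reduced: z^3 + z^2.

1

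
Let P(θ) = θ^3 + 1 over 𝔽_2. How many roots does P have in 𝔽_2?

Evaluate at each of the 2 elements of 𝔽_2:
P(0) = 1; P(1) = 0 → root.
Roots: {1}.

1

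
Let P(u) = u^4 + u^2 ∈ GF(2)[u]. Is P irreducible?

No

Check for roots in GF(2): P(0) = 0 → root; P(1) = 0 → root.
P(0) = 0, so (u) divides P(u); P is reducible.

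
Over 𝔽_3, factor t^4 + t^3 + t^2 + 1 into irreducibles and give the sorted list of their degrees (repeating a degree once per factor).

4

Write f(t) = t^4 + t^3 + t^2 + 1.
Roots in 𝔽_3: f(0) = 1; f(1) = 1; f(2) = 2.
Complete factorization: f(t) = (t^4 + t^3 + t^2 + 1).
Factor degrees with multiplicity: 4 = 4.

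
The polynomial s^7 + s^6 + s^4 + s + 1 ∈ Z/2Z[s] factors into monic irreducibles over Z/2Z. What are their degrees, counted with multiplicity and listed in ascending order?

Write f(s) = s^7 + s^6 + s^4 + s + 1.
Roots in Z/2Z: f(0) = 1; f(1) = 1.
Complete factorization: f(s) = (s^7 + s^6 + s^4 + s + 1).
Factor degrees with multiplicity: 7 = 7.

7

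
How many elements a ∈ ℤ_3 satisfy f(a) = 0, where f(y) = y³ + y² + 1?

1

Evaluate at each of the 3 elements of ℤ_3:
f(0) = 1; f(1) = 0 → root; f(2) = 1.
Roots: {1}.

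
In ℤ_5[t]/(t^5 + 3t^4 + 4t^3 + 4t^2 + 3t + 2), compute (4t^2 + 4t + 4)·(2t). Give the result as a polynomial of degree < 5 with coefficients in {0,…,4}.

Multiply in ℤ_5[t]: (4t^2 + 4t + 4)·(2t) = 3t^3 + 3t^2 + 3t.
Reduced: 3t^3 + 3t^2 + 3t.

3t^3 + 3t^2 + 3t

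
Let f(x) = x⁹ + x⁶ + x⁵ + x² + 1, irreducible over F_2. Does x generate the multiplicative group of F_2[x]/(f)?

No

|GF(2^9)^×| = 2^9 − 1 = 511. Prime factorization: 511 = 7·73.
f is primitive ⇔ x has order 511 in GF(2)[x]/(f), i.e. x^(511/q) ≠ 1 for each prime q | 511.
x^(73) mod f = 1
x^(7) mod f = x⁷.
Since x^(73) = 1, the order of x divides 73 < 511; not primitive.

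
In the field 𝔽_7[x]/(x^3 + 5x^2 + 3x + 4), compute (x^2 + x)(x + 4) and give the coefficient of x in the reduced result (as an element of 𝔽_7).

1

Multiply in 𝔽_7[x]: (x^2 + x)·(x + 4) = x^3 + 5x^2 + 4x.
Reduce using x^3 ≡ 2x^2 + 4x + 3 (mod x^3 + 5x^2 + 3x + 4).
Reduced: x + 3.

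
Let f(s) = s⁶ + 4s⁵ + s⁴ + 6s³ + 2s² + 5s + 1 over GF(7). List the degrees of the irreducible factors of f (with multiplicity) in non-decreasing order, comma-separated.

6

Complete factorization: f(s) = (s⁶ + 4s⁵ + s⁴ + 6s³ + 2s² + 5s + 1).
Factor degrees with multiplicity: 6 = 6.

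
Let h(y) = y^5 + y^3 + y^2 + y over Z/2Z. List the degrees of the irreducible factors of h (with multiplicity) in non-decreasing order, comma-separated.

1, 1, 3

Roots in Z/2Z: h(0) = 0 → root; h(1) = 0 → root.
Linear factors from roots: (y), (y + 1).
Complete factorization: h(y) = (y)·(y + 1)·(y^3 + y^2 + 1).
Factor degrees with multiplicity: 1 + 1 + 3 = 5.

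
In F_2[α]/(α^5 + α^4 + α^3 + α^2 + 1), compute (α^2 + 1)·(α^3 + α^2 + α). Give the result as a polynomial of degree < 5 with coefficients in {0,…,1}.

Multiply in F_2[α]: (α^2 + 1)·(α^3 + α^2 + α) = α^5 + α^4 + α^2 + α.
Reduce using α^5 ≡ α^4 + α^3 + α^2 + 1 (mod α^5 + α^4 + α^3 + α^2 + 1).
Reduced: α^3 + α + 1.

α^3 + α + 1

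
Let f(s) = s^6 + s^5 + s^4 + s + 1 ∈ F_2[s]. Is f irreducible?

Yes

Check for roots in F_2: f(0) = 1; f(1) = 1.
No roots, so no linear factors.
Monic irreducibles of degree 2 over GF(2): s^2 + s + 1.
None of them divide f (all give nonzero remainder).
Monic irreducibles of degree 3 over GF(2): s^3 + s + 1, s^3 + s^2 + 1.
None of them divide f (all give nonzero remainder).
No irreducible factor of degree ≤ 3 exists, so f is irreducible over GF(2).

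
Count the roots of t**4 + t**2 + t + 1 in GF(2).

Write f(t) = t**4 + t**2 + t + 1.
Evaluate at each of the 2 elements of GF(2):
f(0) = 1; f(1) = 0 → root.
Roots: {1}.

1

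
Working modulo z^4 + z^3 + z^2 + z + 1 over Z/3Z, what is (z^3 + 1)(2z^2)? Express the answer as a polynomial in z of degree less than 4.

Multiply in Z/3Z[z]: (z^3 + 1)·(2z^2) = 2z^5 + 2z^2.
Reduce using z^4 ≡ 2z^3 + 2z^2 + 2z + 2 (mod z^4 + z^3 + z^2 + z + 1).
Reduced: 2z^2 + 2.

2z^2 + 2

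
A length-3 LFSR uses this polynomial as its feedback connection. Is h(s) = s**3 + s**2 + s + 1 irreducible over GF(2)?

No

Check for roots in GF(2): h(0) = 1; h(1) = 0 → root.
h(1) = 0, so (s − 1) divides h(s); h is reducible.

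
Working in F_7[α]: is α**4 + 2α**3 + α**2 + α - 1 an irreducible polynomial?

Yes

Write f(α) = α**4 + 2α**3 + α**2 + α - 1.
Check for roots in F_7: f(0) = 6; f(1) = 4; f(2) = 2; f(3) = 6; f(4) = 4; f(5) = 1; f(6) = 5.
No roots, so no linear factors.
Degree-2 irreducible divisors: test the 21 monic irreducibles of degree 2 over GF(7).
None of them divide f (all give nonzero remainder).
No irreducible factor of degree ≤ 2 exists, so f is irreducible over GF(7).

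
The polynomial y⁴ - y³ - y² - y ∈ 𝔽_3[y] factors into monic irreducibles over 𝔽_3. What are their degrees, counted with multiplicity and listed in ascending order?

1, 3

Write h(y) = y⁴ - y³ - y² - y.
Roots in 𝔽_3: h(0) = 0 → root; h(1) = 1; h(2) = 2.
Linear factors from roots: (y).
Complete factorization: h(y) = (y)·(y³ - y² - y - 1).
Factor degrees with multiplicity: 1 + 3 = 4.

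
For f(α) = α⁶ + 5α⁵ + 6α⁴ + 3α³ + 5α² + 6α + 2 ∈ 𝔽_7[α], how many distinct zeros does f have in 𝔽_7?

Evaluate at each of the 7 elements of 𝔽_7:
f(0) = 2; f(1) = 0 → root; f(2) = 0 → root; f(3) = 0 → root; f(4) = 4; f(5) = 0 → root; f(6) = 0 → root.
Roots: {1, 2, 3, 5, 6}.

5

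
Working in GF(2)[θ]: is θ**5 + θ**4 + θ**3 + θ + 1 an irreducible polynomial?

Write m(θ) = θ**5 + θ**4 + θ**3 + θ + 1.
Check for roots in GF(2): m(0) = 1; m(1) = 1.
No roots, so no linear factors.
Monic irreducibles of degree 2 over GF(2): θ**2 + θ + 1.
None of them divide m (all give nonzero remainder).
No irreducible factor of degree ≤ 2 exists, so m is irreducible over GF(2).

Yes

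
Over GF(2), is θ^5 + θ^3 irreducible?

No

Write f(θ) = θ^5 + θ^3.
Check for roots in GF(2): f(0) = 0 → root; f(1) = 0 → root.
f(0) = 0, so (θ) divides f(θ); f is reducible.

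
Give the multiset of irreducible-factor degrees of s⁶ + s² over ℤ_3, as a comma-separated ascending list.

Write h(s) = s⁶ + s².
Roots in ℤ_3: h(0) = 0 → root; h(1) = 2; h(2) = 2.
Linear factors from roots: (s).
Complete factorization: h(s) = (s)^2·(s² + s + 2)·(s² + 2s + 2).
Factor degrees with multiplicity: 1 + 1 + 2 + 2 = 6.

1, 1, 2, 2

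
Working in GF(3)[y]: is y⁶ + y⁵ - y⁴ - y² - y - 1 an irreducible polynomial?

Write m(y) = y⁶ + y⁵ - y⁴ - y² - y - 1.
Check for roots in GF(3): m(0) = 2; m(1) = 1; m(2) = 1.
No roots, so no linear factors.
Monic irreducibles of degree 2 over GF(3): y² + 1, y² + y - 1, y² - y - 1.
None of them divide m (all give nonzero remainder).
Degree-3 irreducible divisors: test the 8 monic irreducibles of degree 3 over GF(3).
None of them divide m (all give nonzero remainder).
No irreducible factor of degree ≤ 3 exists, so m is irreducible over GF(3).

Yes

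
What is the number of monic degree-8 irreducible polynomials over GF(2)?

30

x^(2^8) − x is the product of all monic irreducibles of degree dividing 8; Möbius inversion gives N = (1/8) Σ μ(8/d)·2^d.
Divisors of 8: 1, 2, 4, 8; μ(8/d) for each: 0, 0, -1, 1.
Σ = − 2^4 + 2^8 = 240.
N = 240/8 = 30.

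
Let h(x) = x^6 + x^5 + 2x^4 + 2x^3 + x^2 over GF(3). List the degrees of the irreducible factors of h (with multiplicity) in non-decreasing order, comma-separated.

Roots in GF(3): h(0) = 0 → root; h(1) = 1; h(2) = 1.
Linear factors from roots: (x).
Complete factorization: h(x) = (x)^2·(x^2 + 2x + 2)^2.
Factor degrees with multiplicity: 1 + 1 + 2 + 2 = 6.

1, 1, 2, 2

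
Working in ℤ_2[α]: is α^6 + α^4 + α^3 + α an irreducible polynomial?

Write f(α) = α^6 + α^4 + α^3 + α.
Check for roots in ℤ_2: f(0) = 0 → root; f(1) = 0 → root.
f(0) = 0, so (α) divides f(α); f is reducible.

No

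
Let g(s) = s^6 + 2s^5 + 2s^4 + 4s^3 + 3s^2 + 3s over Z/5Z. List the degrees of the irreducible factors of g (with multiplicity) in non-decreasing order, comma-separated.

Roots in Z/5Z: g(0) = 0 → root; g(1) = 0 → root; g(2) = 0 → root; g(3) = 1; g(4) = 2.
Linear factors from roots: (s), (s + 4), (s + 3).
Complete factorization: g(s) = (s)·(s + 3)·(s + 4)^2·(s^2 + s + 1).
Factor degrees with multiplicity: 1 + 1 + 1 + 1 + 2 = 6.

1, 1, 1, 1, 2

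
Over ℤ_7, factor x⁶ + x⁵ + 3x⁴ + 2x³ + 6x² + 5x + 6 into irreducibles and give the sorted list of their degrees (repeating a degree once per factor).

Write f(x) = x⁶ + x⁵ + 3x⁴ + 2x³ + 6x² + 5x + 6.
Linear factors from roots: (x + 4), (x + 2).
Complete factorization: f(x) = (x + 2)^2·(x + 4)^2·(x² + 3x + 6).
Factor degrees with multiplicity: 1 + 1 + 1 + 1 + 2 = 6.

1, 1, 1, 1, 2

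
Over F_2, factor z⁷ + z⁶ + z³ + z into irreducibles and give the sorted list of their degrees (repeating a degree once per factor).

Write f(z) = z⁷ + z⁶ + z³ + z.
Roots in F_2: f(0) = 0 → root; f(1) = 0 → root.
Linear factors from roots: (z), (z + 1).
Complete factorization: f(z) = (z)·(z + 1)·(z² + z + 1)·(z³ + z² + 1).
Factor degrees with multiplicity: 1 + 1 + 2 + 3 = 7.

1, 1, 2, 3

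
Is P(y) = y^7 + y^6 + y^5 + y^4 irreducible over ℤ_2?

Check for roots in ℤ_2: P(0) = 0 → root; P(1) = 0 → root.
P(0) = 0, so (y) divides P(y); P is reducible.

No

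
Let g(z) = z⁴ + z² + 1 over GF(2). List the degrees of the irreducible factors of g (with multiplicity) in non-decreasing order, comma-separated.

Roots in GF(2): g(0) = 1; g(1) = 1.
Complete factorization: g(z) = (z² + z + 1)^2.
Factor degrees with multiplicity: 2 + 2 = 4.

2, 2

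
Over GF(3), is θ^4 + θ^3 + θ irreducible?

Write P(θ) = θ^4 + θ^3 + θ.
Check for roots in GF(3): P(0) = 0 → root; P(1) = 0 → root; P(2) = 2.
P(0) = 0, so (θ) divides P(θ); P is reducible.

No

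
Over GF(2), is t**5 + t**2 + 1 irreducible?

Yes

Write f(t) = t**5 + t**2 + 1.
Check for roots in GF(2): f(0) = 1; f(1) = 1.
No roots, so no linear factors.
Monic irreducibles of degree 2 over GF(2): t**2 + t + 1.
None of them divide f (all give nonzero remainder).
No irreducible factor of degree ≤ 2 exists, so f is irreducible over GF(2).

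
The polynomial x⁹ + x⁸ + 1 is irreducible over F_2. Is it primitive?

No

Write f(x) = x⁹ + x⁸ + 1.
|GF(2^9)^×| = 2^9 − 1 = 511. Prime factorization: 511 = 7·73.
f is primitive ⇔ x has order 511 in GF(2)[x]/(f), i.e. x^(511/q) ≠ 1 for each prime q | 511.
x^(73) mod f = 1
x^(7) mod f = x⁷.
Since x^(73) = 1, the order of x divides 73 < 511; not primitive.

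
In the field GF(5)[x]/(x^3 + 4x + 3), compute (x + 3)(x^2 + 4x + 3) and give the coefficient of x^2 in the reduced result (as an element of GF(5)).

Multiply in GF(5)[x]: (x + 3)·(x^2 + 4x + 3) = x^3 + 2x^2 + 4.
Reduce using x^3 ≡ x + 2 (mod x^3 + 4x + 3).
Reduced: 2x^2 + x + 1.

2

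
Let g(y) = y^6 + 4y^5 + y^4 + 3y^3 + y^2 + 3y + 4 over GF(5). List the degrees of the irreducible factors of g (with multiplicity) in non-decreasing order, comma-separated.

1, 2, 3

Roots in GF(5): g(0) = 4; g(1) = 2; g(2) = 1; g(3) = 0 → root; g(4) = 2.
Linear factors from roots: (y + 2).
Complete factorization: g(y) = (y + 2)·(y^2 + 2y + 4)·(y^3 + 3y + 3).
Factor degrees with multiplicity: 1 + 2 + 3 = 6.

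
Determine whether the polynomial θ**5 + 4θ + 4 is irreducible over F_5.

Write m(θ) = θ**5 + 4θ + 4.
Check for roots in F_5: m(0) = 4; m(1) = 4; m(2) = 4; m(3) = 4; m(4) = 4.
No roots, so no linear factors.
Degree-2 irreducible divisors: test the 10 monic irreducibles of degree 2 over GF(5).
None of them divide m (all give nonzero remainder).
No irreducible factor of degree ≤ 2 exists, so m is irreducible over GF(5).

Yes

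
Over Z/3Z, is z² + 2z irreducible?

No

Write P(z) = z² + 2z.
Check for roots in Z/3Z: P(0) = 0 → root; P(1) = 0 → root; P(2) = 2.
P(0) = 0, so (z) divides P(z); P is reducible.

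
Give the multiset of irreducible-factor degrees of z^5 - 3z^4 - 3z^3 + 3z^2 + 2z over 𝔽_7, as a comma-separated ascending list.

1, 1, 1, 2

Write h(z) = z^5 - 3z^4 - 3z^3 + 3z^2 + 2z.
Linear factors from roots: (z), (z - 1), (z + 1).
Complete factorization: h(z) = (z)·(z + 1)·(z - 1)·(z^2 - 3z - 2).
Factor degrees with multiplicity: 1 + 1 + 1 + 2 = 5.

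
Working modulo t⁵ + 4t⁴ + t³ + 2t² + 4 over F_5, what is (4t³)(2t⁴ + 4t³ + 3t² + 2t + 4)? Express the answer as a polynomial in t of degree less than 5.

t^4 + 2t^2 + 4t + 3

Multiply in F_5[t]: (4t³)·(2t⁴ + 4t³ + 3t² + 2t + 4) = 3t⁷ + t⁶ + 2t⁵ + 3t⁴ + t³.
Reduce using t⁵ ≡ t⁴ + 4t³ + 3t² + 1 (mod t⁵ + 4t⁴ + t³ + 2t² + 4).
Reduced: t⁴ + 2t² + 4t + 3.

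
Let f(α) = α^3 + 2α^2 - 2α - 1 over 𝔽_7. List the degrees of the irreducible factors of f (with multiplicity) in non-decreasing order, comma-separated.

1, 2

Linear factors from roots: (α - 1).
Complete factorization: f(α) = (α - 1)·(α^2 + 3α + 1).
Factor degrees with multiplicity: 1 + 2 = 3.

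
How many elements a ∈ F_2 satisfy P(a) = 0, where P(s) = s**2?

1

Evaluate at each of the 2 elements of F_2:
P(0) = 0 → root; P(1) = 1.
Roots: {0}.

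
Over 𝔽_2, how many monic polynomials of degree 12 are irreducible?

Gauss's count: N_{2}(12) = (1/12) Σ_{d|12} μ(12/d)·2^d.
Divisors of 12: 1, 2, 3, 4, 6, 12; μ(12/d) for each: 0, 1, 0, -1, -1, 1.
Σ = 2^2 − 2^4 − 2^6 + 2^12 = 4020.
N = 4020/12 = 335.

335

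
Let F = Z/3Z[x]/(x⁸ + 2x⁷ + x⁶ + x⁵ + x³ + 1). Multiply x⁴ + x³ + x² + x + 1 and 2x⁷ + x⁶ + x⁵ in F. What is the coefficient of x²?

Multiply in Z/3Z[x]: (x⁴ + x³ + x² + x + 1)·(2x⁷ + x⁶ + x⁵) = 2x¹¹ + x⁹ + x⁸ + x⁷ + 2x⁶ + x⁵.
Reduce using x⁸ ≡ x⁷ + 2x⁶ + 2x⁵ + 2x³ + 2 (mod x⁸ + 2x⁷ + x⁶ + x⁵ + x³ + 1).
Reduced: 2x⁷ + x⁶ + x⁵ + 2x⁴ + x² + 2x + 2.

1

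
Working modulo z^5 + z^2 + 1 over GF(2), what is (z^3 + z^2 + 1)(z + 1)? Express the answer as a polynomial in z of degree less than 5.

z^4 + z^2 + z + 1

Multiply in GF(2)[z]: (z^3 + z^2 + 1)·(z + 1) = z^4 + z^2 + z + 1.
Reduced: z^4 + z^2 + z + 1.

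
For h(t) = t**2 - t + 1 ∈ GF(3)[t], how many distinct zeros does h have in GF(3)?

Evaluate at each of the 3 elements of GF(3):
h(0) = 1; h(1) = 1; h(2) = 0 → root.
Roots: {2}.

1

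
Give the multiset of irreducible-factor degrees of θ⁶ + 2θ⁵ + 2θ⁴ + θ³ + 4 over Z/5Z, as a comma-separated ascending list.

1, 2, 3

Write f(θ) = θ⁶ + 2θ⁵ + 2θ⁴ + θ³ + 4.
Roots in Z/5Z: f(0) = 4; f(1) = 0 → root; f(2) = 2; f(3) = 3; f(4) = 4.
Linear factors from roots: (θ + 4).
Complete factorization: f(θ) = (θ + 4)·(θ² + 3)·(θ³ + 3θ² + 2θ + 2).
Factor degrees with multiplicity: 1 + 2 + 3 = 6.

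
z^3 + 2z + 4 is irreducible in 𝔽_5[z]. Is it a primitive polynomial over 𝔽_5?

Write f(z) = z^3 + 2z + 4.
|GF(5^3)^×| = 5^3 − 1 = 124. Prime factorization: 124 = 2^2·31.
f is primitive ⇔ z has order 124 in GF(5)[z]/(f), i.e. z^(124/q) ≠ 1 for each prime q | 124.
z^(62) mod f = 1
z^(4) mod f = 3z^2 + z.
Since z^(62) = 1, the order of z divides 62 < 124; not primitive.

No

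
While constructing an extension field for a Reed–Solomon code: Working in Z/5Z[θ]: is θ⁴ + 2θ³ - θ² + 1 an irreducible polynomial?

Write f(θ) = θ⁴ + 2θ³ - θ² + 1.
Check for roots in Z/5Z: f(0) = 1; f(1) = 3; f(2) = 4; f(3) = 2; f(4) = 4.
No roots, so no linear factors.
Degree-2 irreducible divisors: test the 10 monic irreducibles of degree 2 over GF(5).
None of them divide f (all give nonzero remainder).
No irreducible factor of degree ≤ 2 exists, so f is irreducible over GF(5).

Yes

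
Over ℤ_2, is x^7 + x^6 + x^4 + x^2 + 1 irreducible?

Yes

Write h(x) = x^7 + x^6 + x^4 + x^2 + 1.
Check for roots in ℤ_2: h(0) = 1; h(1) = 1.
No roots, so no linear factors.
Monic irreducibles of degree 2 over GF(2): x^2 + x + 1.
None of them divide h (all give nonzero remainder).
Monic irreducibles of degree 3 over GF(2): x^3 + x + 1, x^3 + x^2 + 1.
None of them divide h (all give nonzero remainder).
No irreducible factor of degree ≤ 3 exists, so h is irreducible over GF(2).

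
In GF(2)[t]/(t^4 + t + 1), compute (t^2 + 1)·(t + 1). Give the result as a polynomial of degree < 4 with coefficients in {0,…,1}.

Multiply in GF(2)[t]: (t^2 + 1)·(t + 1) = t^3 + t^2 + t + 1.
Reduced: t^3 + t^2 + t + 1.

t^3 + t^2 + t + 1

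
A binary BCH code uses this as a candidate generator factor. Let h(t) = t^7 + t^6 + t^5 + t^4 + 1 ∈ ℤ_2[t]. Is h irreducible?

Check for roots in ℤ_2: h(0) = 1; h(1) = 1.
No roots, so no linear factors.
Monic irreducibles of degree 2 over GF(2): t^2 + t + 1.
None of them divide h (all give nonzero remainder).
Monic irreducibles of degree 3 over GF(2): t^3 + t + 1, t^3 + t^2 + 1.
None of them divide h (all give nonzero remainder).
No irreducible factor of degree ≤ 3 exists, so h is irreducible over GF(2).

Yes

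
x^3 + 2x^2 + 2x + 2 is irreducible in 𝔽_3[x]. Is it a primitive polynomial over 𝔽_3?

No

Write f(x) = x^3 + 2x^2 + 2x + 2.
|GF(3^3)^×| = 3^3 − 1 = 26. Prime factorization: 26 = 2·13.
f is primitive ⇔ x has order 26 in GF(3)[x]/(f), i.e. x^(26/q) ≠ 1 for each prime q | 26.
x^(13) mod f = 1
x^(2) mod f = x^2.
Since x^(13) = 1, the order of x divides 13 < 26; not primitive.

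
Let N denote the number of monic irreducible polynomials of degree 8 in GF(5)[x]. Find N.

48750

The number of monic irreducibles of degree 8 over GF(5) is (1/8)·Σ_{d∣8} μ(8/d) 5^d.
Divisors of 8: 1, 2, 4, 8; μ(8/d) for each: 0, 0, -1, 1.
Σ = − 5^4 + 5^8 = 390000.
N = 390000/8 = 48750.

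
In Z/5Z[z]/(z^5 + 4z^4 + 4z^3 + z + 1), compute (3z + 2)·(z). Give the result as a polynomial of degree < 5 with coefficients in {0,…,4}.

Multiply in Z/5Z[z]: (3z + 2)·(z) = 3z^2 + 2z.
Reduced: 3z^2 + 2z.

3z^2 + 2z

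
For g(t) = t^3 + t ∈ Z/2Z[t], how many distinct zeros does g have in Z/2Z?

Evaluate at each of the 2 elements of Z/2Z:
g(0) = 0 → root; g(1) = 0 → root.
Roots: {0, 1}.

2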